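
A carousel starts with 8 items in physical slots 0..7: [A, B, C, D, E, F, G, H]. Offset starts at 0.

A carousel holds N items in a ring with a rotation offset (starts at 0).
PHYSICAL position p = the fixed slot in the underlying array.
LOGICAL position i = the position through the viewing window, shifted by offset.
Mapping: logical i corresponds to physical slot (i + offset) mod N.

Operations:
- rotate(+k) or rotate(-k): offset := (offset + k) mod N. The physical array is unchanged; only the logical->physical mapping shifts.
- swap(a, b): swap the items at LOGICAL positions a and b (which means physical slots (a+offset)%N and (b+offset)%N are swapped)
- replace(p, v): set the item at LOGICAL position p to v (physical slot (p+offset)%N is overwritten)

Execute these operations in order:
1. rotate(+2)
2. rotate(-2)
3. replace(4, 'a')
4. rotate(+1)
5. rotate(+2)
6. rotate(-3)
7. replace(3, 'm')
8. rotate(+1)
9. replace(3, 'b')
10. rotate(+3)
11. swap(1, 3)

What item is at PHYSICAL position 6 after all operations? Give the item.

After op 1 (rotate(+2)): offset=2, physical=[A,B,C,D,E,F,G,H], logical=[C,D,E,F,G,H,A,B]
After op 2 (rotate(-2)): offset=0, physical=[A,B,C,D,E,F,G,H], logical=[A,B,C,D,E,F,G,H]
After op 3 (replace(4, 'a')): offset=0, physical=[A,B,C,D,a,F,G,H], logical=[A,B,C,D,a,F,G,H]
After op 4 (rotate(+1)): offset=1, physical=[A,B,C,D,a,F,G,H], logical=[B,C,D,a,F,G,H,A]
After op 5 (rotate(+2)): offset=3, physical=[A,B,C,D,a,F,G,H], logical=[D,a,F,G,H,A,B,C]
After op 6 (rotate(-3)): offset=0, physical=[A,B,C,D,a,F,G,H], logical=[A,B,C,D,a,F,G,H]
After op 7 (replace(3, 'm')): offset=0, physical=[A,B,C,m,a,F,G,H], logical=[A,B,C,m,a,F,G,H]
After op 8 (rotate(+1)): offset=1, physical=[A,B,C,m,a,F,G,H], logical=[B,C,m,a,F,G,H,A]
After op 9 (replace(3, 'b')): offset=1, physical=[A,B,C,m,b,F,G,H], logical=[B,C,m,b,F,G,H,A]
After op 10 (rotate(+3)): offset=4, physical=[A,B,C,m,b,F,G,H], logical=[b,F,G,H,A,B,C,m]
After op 11 (swap(1, 3)): offset=4, physical=[A,B,C,m,b,H,G,F], logical=[b,H,G,F,A,B,C,m]

Answer: G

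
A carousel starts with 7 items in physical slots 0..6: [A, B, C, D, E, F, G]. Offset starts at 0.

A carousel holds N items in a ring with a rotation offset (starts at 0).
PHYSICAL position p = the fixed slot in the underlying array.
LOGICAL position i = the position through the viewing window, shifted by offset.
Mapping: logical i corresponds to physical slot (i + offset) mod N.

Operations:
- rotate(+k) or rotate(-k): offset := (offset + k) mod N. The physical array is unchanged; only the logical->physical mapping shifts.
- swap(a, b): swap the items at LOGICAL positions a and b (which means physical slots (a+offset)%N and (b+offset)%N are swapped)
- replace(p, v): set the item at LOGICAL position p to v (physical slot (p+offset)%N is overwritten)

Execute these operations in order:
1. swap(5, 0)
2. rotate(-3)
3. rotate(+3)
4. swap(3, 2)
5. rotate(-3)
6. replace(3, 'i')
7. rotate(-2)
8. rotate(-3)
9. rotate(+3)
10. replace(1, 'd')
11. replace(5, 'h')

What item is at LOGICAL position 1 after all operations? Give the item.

Answer: d

Derivation:
After op 1 (swap(5, 0)): offset=0, physical=[F,B,C,D,E,A,G], logical=[F,B,C,D,E,A,G]
After op 2 (rotate(-3)): offset=4, physical=[F,B,C,D,E,A,G], logical=[E,A,G,F,B,C,D]
After op 3 (rotate(+3)): offset=0, physical=[F,B,C,D,E,A,G], logical=[F,B,C,D,E,A,G]
After op 4 (swap(3, 2)): offset=0, physical=[F,B,D,C,E,A,G], logical=[F,B,D,C,E,A,G]
After op 5 (rotate(-3)): offset=4, physical=[F,B,D,C,E,A,G], logical=[E,A,G,F,B,D,C]
After op 6 (replace(3, 'i')): offset=4, physical=[i,B,D,C,E,A,G], logical=[E,A,G,i,B,D,C]
After op 7 (rotate(-2)): offset=2, physical=[i,B,D,C,E,A,G], logical=[D,C,E,A,G,i,B]
After op 8 (rotate(-3)): offset=6, physical=[i,B,D,C,E,A,G], logical=[G,i,B,D,C,E,A]
After op 9 (rotate(+3)): offset=2, physical=[i,B,D,C,E,A,G], logical=[D,C,E,A,G,i,B]
After op 10 (replace(1, 'd')): offset=2, physical=[i,B,D,d,E,A,G], logical=[D,d,E,A,G,i,B]
After op 11 (replace(5, 'h')): offset=2, physical=[h,B,D,d,E,A,G], logical=[D,d,E,A,G,h,B]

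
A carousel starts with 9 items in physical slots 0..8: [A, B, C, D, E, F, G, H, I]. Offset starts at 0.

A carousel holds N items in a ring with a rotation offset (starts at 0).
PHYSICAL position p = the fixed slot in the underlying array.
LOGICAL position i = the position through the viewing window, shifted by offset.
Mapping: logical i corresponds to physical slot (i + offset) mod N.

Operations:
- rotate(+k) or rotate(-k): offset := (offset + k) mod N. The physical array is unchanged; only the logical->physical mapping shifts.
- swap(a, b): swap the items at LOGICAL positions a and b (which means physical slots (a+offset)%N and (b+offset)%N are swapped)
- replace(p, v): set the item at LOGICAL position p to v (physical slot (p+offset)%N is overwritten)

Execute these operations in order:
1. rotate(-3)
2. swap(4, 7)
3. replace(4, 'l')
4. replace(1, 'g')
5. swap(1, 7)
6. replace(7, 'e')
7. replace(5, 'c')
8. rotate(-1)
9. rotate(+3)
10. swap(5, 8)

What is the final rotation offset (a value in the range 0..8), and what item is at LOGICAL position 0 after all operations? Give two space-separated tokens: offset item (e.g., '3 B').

After op 1 (rotate(-3)): offset=6, physical=[A,B,C,D,E,F,G,H,I], logical=[G,H,I,A,B,C,D,E,F]
After op 2 (swap(4, 7)): offset=6, physical=[A,E,C,D,B,F,G,H,I], logical=[G,H,I,A,E,C,D,B,F]
After op 3 (replace(4, 'l')): offset=6, physical=[A,l,C,D,B,F,G,H,I], logical=[G,H,I,A,l,C,D,B,F]
After op 4 (replace(1, 'g')): offset=6, physical=[A,l,C,D,B,F,G,g,I], logical=[G,g,I,A,l,C,D,B,F]
After op 5 (swap(1, 7)): offset=6, physical=[A,l,C,D,g,F,G,B,I], logical=[G,B,I,A,l,C,D,g,F]
After op 6 (replace(7, 'e')): offset=6, physical=[A,l,C,D,e,F,G,B,I], logical=[G,B,I,A,l,C,D,e,F]
After op 7 (replace(5, 'c')): offset=6, physical=[A,l,c,D,e,F,G,B,I], logical=[G,B,I,A,l,c,D,e,F]
After op 8 (rotate(-1)): offset=5, physical=[A,l,c,D,e,F,G,B,I], logical=[F,G,B,I,A,l,c,D,e]
After op 9 (rotate(+3)): offset=8, physical=[A,l,c,D,e,F,G,B,I], logical=[I,A,l,c,D,e,F,G,B]
After op 10 (swap(5, 8)): offset=8, physical=[A,l,c,D,B,F,G,e,I], logical=[I,A,l,c,D,B,F,G,e]

Answer: 8 I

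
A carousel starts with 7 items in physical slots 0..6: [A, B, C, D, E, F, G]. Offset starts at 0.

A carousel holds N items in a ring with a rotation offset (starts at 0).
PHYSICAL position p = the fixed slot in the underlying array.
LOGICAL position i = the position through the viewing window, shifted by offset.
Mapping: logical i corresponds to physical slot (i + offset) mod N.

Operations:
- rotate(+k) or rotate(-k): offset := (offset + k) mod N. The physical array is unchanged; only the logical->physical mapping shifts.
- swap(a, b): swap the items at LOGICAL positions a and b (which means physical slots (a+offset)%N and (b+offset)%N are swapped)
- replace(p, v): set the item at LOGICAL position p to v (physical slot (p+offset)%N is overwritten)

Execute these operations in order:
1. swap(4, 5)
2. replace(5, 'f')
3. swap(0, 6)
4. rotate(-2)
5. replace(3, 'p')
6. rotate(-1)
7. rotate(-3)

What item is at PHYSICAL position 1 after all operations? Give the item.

Answer: p

Derivation:
After op 1 (swap(4, 5)): offset=0, physical=[A,B,C,D,F,E,G], logical=[A,B,C,D,F,E,G]
After op 2 (replace(5, 'f')): offset=0, physical=[A,B,C,D,F,f,G], logical=[A,B,C,D,F,f,G]
After op 3 (swap(0, 6)): offset=0, physical=[G,B,C,D,F,f,A], logical=[G,B,C,D,F,f,A]
After op 4 (rotate(-2)): offset=5, physical=[G,B,C,D,F,f,A], logical=[f,A,G,B,C,D,F]
After op 5 (replace(3, 'p')): offset=5, physical=[G,p,C,D,F,f,A], logical=[f,A,G,p,C,D,F]
After op 6 (rotate(-1)): offset=4, physical=[G,p,C,D,F,f,A], logical=[F,f,A,G,p,C,D]
After op 7 (rotate(-3)): offset=1, physical=[G,p,C,D,F,f,A], logical=[p,C,D,F,f,A,G]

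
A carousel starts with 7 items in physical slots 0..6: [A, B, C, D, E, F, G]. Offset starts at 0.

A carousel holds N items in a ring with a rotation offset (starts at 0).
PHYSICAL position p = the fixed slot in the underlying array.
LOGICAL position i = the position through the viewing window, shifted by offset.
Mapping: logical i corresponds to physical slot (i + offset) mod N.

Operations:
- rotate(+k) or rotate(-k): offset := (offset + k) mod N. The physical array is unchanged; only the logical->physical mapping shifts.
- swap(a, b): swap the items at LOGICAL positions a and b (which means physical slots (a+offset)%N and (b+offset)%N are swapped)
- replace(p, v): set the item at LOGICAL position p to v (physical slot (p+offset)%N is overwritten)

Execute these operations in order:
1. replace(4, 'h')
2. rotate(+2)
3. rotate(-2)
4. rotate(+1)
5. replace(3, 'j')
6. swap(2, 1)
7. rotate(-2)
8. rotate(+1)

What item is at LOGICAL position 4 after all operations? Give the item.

After op 1 (replace(4, 'h')): offset=0, physical=[A,B,C,D,h,F,G], logical=[A,B,C,D,h,F,G]
After op 2 (rotate(+2)): offset=2, physical=[A,B,C,D,h,F,G], logical=[C,D,h,F,G,A,B]
After op 3 (rotate(-2)): offset=0, physical=[A,B,C,D,h,F,G], logical=[A,B,C,D,h,F,G]
After op 4 (rotate(+1)): offset=1, physical=[A,B,C,D,h,F,G], logical=[B,C,D,h,F,G,A]
After op 5 (replace(3, 'j')): offset=1, physical=[A,B,C,D,j,F,G], logical=[B,C,D,j,F,G,A]
After op 6 (swap(2, 1)): offset=1, physical=[A,B,D,C,j,F,G], logical=[B,D,C,j,F,G,A]
After op 7 (rotate(-2)): offset=6, physical=[A,B,D,C,j,F,G], logical=[G,A,B,D,C,j,F]
After op 8 (rotate(+1)): offset=0, physical=[A,B,D,C,j,F,G], logical=[A,B,D,C,j,F,G]

Answer: j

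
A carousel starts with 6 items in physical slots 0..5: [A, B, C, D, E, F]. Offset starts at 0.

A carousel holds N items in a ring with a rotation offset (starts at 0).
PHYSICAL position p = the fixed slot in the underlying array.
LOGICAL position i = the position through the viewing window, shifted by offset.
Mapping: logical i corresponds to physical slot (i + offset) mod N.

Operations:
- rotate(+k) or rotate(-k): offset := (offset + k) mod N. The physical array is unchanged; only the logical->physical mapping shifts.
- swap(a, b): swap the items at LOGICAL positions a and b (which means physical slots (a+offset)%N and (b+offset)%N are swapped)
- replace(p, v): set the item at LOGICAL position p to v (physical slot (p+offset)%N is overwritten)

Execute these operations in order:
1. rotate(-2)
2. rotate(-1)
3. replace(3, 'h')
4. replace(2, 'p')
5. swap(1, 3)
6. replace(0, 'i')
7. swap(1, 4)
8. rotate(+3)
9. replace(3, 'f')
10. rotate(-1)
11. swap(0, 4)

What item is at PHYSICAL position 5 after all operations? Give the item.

Answer: f

Derivation:
After op 1 (rotate(-2)): offset=4, physical=[A,B,C,D,E,F], logical=[E,F,A,B,C,D]
After op 2 (rotate(-1)): offset=3, physical=[A,B,C,D,E,F], logical=[D,E,F,A,B,C]
After op 3 (replace(3, 'h')): offset=3, physical=[h,B,C,D,E,F], logical=[D,E,F,h,B,C]
After op 4 (replace(2, 'p')): offset=3, physical=[h,B,C,D,E,p], logical=[D,E,p,h,B,C]
After op 5 (swap(1, 3)): offset=3, physical=[E,B,C,D,h,p], logical=[D,h,p,E,B,C]
After op 6 (replace(0, 'i')): offset=3, physical=[E,B,C,i,h,p], logical=[i,h,p,E,B,C]
After op 7 (swap(1, 4)): offset=3, physical=[E,h,C,i,B,p], logical=[i,B,p,E,h,C]
After op 8 (rotate(+3)): offset=0, physical=[E,h,C,i,B,p], logical=[E,h,C,i,B,p]
After op 9 (replace(3, 'f')): offset=0, physical=[E,h,C,f,B,p], logical=[E,h,C,f,B,p]
After op 10 (rotate(-1)): offset=5, physical=[E,h,C,f,B,p], logical=[p,E,h,C,f,B]
After op 11 (swap(0, 4)): offset=5, physical=[E,h,C,p,B,f], logical=[f,E,h,C,p,B]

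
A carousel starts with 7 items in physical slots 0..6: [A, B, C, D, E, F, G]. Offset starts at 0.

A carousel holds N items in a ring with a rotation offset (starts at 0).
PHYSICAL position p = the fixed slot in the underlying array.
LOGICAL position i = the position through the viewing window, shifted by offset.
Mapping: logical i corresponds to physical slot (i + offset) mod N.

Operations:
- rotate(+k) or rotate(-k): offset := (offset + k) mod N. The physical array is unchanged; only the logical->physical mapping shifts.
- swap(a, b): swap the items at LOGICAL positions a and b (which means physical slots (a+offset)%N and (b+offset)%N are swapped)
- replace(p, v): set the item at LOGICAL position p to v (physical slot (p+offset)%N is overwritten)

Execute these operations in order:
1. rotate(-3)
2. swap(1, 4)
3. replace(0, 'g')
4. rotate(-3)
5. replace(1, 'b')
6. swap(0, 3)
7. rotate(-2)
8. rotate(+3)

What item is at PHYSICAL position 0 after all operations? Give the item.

After op 1 (rotate(-3)): offset=4, physical=[A,B,C,D,E,F,G], logical=[E,F,G,A,B,C,D]
After op 2 (swap(1, 4)): offset=4, physical=[A,F,C,D,E,B,G], logical=[E,B,G,A,F,C,D]
After op 3 (replace(0, 'g')): offset=4, physical=[A,F,C,D,g,B,G], logical=[g,B,G,A,F,C,D]
After op 4 (rotate(-3)): offset=1, physical=[A,F,C,D,g,B,G], logical=[F,C,D,g,B,G,A]
After op 5 (replace(1, 'b')): offset=1, physical=[A,F,b,D,g,B,G], logical=[F,b,D,g,B,G,A]
After op 6 (swap(0, 3)): offset=1, physical=[A,g,b,D,F,B,G], logical=[g,b,D,F,B,G,A]
After op 7 (rotate(-2)): offset=6, physical=[A,g,b,D,F,B,G], logical=[G,A,g,b,D,F,B]
After op 8 (rotate(+3)): offset=2, physical=[A,g,b,D,F,B,G], logical=[b,D,F,B,G,A,g]

Answer: A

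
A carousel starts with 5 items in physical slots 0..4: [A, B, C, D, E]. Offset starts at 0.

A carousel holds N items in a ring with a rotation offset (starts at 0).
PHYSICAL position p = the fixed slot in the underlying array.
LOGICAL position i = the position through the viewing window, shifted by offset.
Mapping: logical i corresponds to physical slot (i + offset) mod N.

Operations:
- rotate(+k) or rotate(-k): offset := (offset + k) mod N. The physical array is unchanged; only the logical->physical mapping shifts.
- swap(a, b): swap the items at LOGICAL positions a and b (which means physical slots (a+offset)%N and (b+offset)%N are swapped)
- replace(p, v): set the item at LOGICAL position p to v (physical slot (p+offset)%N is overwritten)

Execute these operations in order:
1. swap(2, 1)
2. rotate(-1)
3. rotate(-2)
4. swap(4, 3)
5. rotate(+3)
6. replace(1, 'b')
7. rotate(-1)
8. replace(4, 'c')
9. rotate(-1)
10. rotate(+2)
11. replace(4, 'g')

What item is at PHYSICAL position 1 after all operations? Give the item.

Answer: b

Derivation:
After op 1 (swap(2, 1)): offset=0, physical=[A,C,B,D,E], logical=[A,C,B,D,E]
After op 2 (rotate(-1)): offset=4, physical=[A,C,B,D,E], logical=[E,A,C,B,D]
After op 3 (rotate(-2)): offset=2, physical=[A,C,B,D,E], logical=[B,D,E,A,C]
After op 4 (swap(4, 3)): offset=2, physical=[C,A,B,D,E], logical=[B,D,E,C,A]
After op 5 (rotate(+3)): offset=0, physical=[C,A,B,D,E], logical=[C,A,B,D,E]
After op 6 (replace(1, 'b')): offset=0, physical=[C,b,B,D,E], logical=[C,b,B,D,E]
After op 7 (rotate(-1)): offset=4, physical=[C,b,B,D,E], logical=[E,C,b,B,D]
After op 8 (replace(4, 'c')): offset=4, physical=[C,b,B,c,E], logical=[E,C,b,B,c]
After op 9 (rotate(-1)): offset=3, physical=[C,b,B,c,E], logical=[c,E,C,b,B]
After op 10 (rotate(+2)): offset=0, physical=[C,b,B,c,E], logical=[C,b,B,c,E]
After op 11 (replace(4, 'g')): offset=0, physical=[C,b,B,c,g], logical=[C,b,B,c,g]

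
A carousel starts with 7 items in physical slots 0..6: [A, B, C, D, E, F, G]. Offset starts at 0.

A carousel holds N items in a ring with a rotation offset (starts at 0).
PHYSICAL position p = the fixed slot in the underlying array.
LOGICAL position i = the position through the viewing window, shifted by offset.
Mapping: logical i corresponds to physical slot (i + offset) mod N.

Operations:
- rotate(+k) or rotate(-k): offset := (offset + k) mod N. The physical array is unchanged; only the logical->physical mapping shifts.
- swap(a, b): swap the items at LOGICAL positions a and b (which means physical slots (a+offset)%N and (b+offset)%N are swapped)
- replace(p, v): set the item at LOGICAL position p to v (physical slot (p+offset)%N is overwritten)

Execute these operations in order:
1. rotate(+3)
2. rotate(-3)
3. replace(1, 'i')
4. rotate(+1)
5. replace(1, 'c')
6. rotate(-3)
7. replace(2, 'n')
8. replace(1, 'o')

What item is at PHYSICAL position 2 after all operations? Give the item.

After op 1 (rotate(+3)): offset=3, physical=[A,B,C,D,E,F,G], logical=[D,E,F,G,A,B,C]
After op 2 (rotate(-3)): offset=0, physical=[A,B,C,D,E,F,G], logical=[A,B,C,D,E,F,G]
After op 3 (replace(1, 'i')): offset=0, physical=[A,i,C,D,E,F,G], logical=[A,i,C,D,E,F,G]
After op 4 (rotate(+1)): offset=1, physical=[A,i,C,D,E,F,G], logical=[i,C,D,E,F,G,A]
After op 5 (replace(1, 'c')): offset=1, physical=[A,i,c,D,E,F,G], logical=[i,c,D,E,F,G,A]
After op 6 (rotate(-3)): offset=5, physical=[A,i,c,D,E,F,G], logical=[F,G,A,i,c,D,E]
After op 7 (replace(2, 'n')): offset=5, physical=[n,i,c,D,E,F,G], logical=[F,G,n,i,c,D,E]
After op 8 (replace(1, 'o')): offset=5, physical=[n,i,c,D,E,F,o], logical=[F,o,n,i,c,D,E]

Answer: c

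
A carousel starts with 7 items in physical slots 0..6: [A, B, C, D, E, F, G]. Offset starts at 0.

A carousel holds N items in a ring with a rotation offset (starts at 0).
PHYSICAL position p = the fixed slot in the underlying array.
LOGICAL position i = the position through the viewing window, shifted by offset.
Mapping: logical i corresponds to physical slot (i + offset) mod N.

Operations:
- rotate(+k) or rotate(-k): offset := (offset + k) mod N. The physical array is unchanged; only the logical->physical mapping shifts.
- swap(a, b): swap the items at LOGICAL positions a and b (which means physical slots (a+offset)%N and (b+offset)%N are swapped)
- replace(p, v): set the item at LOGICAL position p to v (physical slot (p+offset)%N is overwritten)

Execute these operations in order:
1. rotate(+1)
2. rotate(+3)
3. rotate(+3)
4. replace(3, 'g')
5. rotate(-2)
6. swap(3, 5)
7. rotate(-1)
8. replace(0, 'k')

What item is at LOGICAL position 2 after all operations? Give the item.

After op 1 (rotate(+1)): offset=1, physical=[A,B,C,D,E,F,G], logical=[B,C,D,E,F,G,A]
After op 2 (rotate(+3)): offset=4, physical=[A,B,C,D,E,F,G], logical=[E,F,G,A,B,C,D]
After op 3 (rotate(+3)): offset=0, physical=[A,B,C,D,E,F,G], logical=[A,B,C,D,E,F,G]
After op 4 (replace(3, 'g')): offset=0, physical=[A,B,C,g,E,F,G], logical=[A,B,C,g,E,F,G]
After op 5 (rotate(-2)): offset=5, physical=[A,B,C,g,E,F,G], logical=[F,G,A,B,C,g,E]
After op 6 (swap(3, 5)): offset=5, physical=[A,g,C,B,E,F,G], logical=[F,G,A,g,C,B,E]
After op 7 (rotate(-1)): offset=4, physical=[A,g,C,B,E,F,G], logical=[E,F,G,A,g,C,B]
After op 8 (replace(0, 'k')): offset=4, physical=[A,g,C,B,k,F,G], logical=[k,F,G,A,g,C,B]

Answer: G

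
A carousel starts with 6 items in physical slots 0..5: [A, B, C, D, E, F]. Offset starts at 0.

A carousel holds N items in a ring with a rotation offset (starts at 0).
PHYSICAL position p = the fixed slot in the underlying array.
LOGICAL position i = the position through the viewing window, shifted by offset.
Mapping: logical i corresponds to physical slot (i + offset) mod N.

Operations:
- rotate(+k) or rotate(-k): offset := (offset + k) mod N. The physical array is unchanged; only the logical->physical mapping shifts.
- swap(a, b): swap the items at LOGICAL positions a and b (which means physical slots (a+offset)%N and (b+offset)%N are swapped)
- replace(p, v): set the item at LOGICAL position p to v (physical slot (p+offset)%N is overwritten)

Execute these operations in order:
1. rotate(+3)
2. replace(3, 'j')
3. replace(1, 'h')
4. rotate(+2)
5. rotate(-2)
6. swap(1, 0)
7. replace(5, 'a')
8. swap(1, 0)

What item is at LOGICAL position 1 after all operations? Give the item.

Answer: h

Derivation:
After op 1 (rotate(+3)): offset=3, physical=[A,B,C,D,E,F], logical=[D,E,F,A,B,C]
After op 2 (replace(3, 'j')): offset=3, physical=[j,B,C,D,E,F], logical=[D,E,F,j,B,C]
After op 3 (replace(1, 'h')): offset=3, physical=[j,B,C,D,h,F], logical=[D,h,F,j,B,C]
After op 4 (rotate(+2)): offset=5, physical=[j,B,C,D,h,F], logical=[F,j,B,C,D,h]
After op 5 (rotate(-2)): offset=3, physical=[j,B,C,D,h,F], logical=[D,h,F,j,B,C]
After op 6 (swap(1, 0)): offset=3, physical=[j,B,C,h,D,F], logical=[h,D,F,j,B,C]
After op 7 (replace(5, 'a')): offset=3, physical=[j,B,a,h,D,F], logical=[h,D,F,j,B,a]
After op 8 (swap(1, 0)): offset=3, physical=[j,B,a,D,h,F], logical=[D,h,F,j,B,a]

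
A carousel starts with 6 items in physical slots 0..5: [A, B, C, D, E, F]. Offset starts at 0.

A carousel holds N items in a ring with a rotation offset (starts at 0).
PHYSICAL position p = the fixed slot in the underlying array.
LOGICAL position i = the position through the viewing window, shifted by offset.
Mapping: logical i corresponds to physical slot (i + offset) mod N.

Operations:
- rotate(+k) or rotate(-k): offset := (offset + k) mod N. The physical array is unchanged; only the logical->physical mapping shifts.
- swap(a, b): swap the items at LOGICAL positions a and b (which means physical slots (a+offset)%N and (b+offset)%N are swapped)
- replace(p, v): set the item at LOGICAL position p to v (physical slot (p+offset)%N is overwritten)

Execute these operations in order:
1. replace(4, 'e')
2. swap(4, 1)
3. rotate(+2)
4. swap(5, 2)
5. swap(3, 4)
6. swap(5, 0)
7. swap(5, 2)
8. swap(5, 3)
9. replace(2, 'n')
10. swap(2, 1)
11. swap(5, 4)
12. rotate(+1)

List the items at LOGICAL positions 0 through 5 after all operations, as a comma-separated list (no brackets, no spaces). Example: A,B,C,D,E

Answer: n,D,e,A,F,B

Derivation:
After op 1 (replace(4, 'e')): offset=0, physical=[A,B,C,D,e,F], logical=[A,B,C,D,e,F]
After op 2 (swap(4, 1)): offset=0, physical=[A,e,C,D,B,F], logical=[A,e,C,D,B,F]
After op 3 (rotate(+2)): offset=2, physical=[A,e,C,D,B,F], logical=[C,D,B,F,A,e]
After op 4 (swap(5, 2)): offset=2, physical=[A,B,C,D,e,F], logical=[C,D,e,F,A,B]
After op 5 (swap(3, 4)): offset=2, physical=[F,B,C,D,e,A], logical=[C,D,e,A,F,B]
After op 6 (swap(5, 0)): offset=2, physical=[F,C,B,D,e,A], logical=[B,D,e,A,F,C]
After op 7 (swap(5, 2)): offset=2, physical=[F,e,B,D,C,A], logical=[B,D,C,A,F,e]
After op 8 (swap(5, 3)): offset=2, physical=[F,A,B,D,C,e], logical=[B,D,C,e,F,A]
After op 9 (replace(2, 'n')): offset=2, physical=[F,A,B,D,n,e], logical=[B,D,n,e,F,A]
After op 10 (swap(2, 1)): offset=2, physical=[F,A,B,n,D,e], logical=[B,n,D,e,F,A]
After op 11 (swap(5, 4)): offset=2, physical=[A,F,B,n,D,e], logical=[B,n,D,e,A,F]
After op 12 (rotate(+1)): offset=3, physical=[A,F,B,n,D,e], logical=[n,D,e,A,F,B]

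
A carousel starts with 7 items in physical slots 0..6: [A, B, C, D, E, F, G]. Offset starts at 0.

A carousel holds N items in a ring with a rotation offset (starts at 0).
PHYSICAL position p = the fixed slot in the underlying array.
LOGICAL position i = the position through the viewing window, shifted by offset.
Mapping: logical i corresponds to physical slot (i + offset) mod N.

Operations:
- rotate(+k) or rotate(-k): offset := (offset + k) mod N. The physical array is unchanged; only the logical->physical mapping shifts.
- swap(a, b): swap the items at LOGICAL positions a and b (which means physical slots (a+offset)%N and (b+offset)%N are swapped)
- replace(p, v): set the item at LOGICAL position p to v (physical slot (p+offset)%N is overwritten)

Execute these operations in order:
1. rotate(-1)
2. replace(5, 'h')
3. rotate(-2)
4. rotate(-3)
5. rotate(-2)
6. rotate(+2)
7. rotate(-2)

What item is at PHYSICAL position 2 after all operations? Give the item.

Answer: C

Derivation:
After op 1 (rotate(-1)): offset=6, physical=[A,B,C,D,E,F,G], logical=[G,A,B,C,D,E,F]
After op 2 (replace(5, 'h')): offset=6, physical=[A,B,C,D,h,F,G], logical=[G,A,B,C,D,h,F]
After op 3 (rotate(-2)): offset=4, physical=[A,B,C,D,h,F,G], logical=[h,F,G,A,B,C,D]
After op 4 (rotate(-3)): offset=1, physical=[A,B,C,D,h,F,G], logical=[B,C,D,h,F,G,A]
After op 5 (rotate(-2)): offset=6, physical=[A,B,C,D,h,F,G], logical=[G,A,B,C,D,h,F]
After op 6 (rotate(+2)): offset=1, physical=[A,B,C,D,h,F,G], logical=[B,C,D,h,F,G,A]
After op 7 (rotate(-2)): offset=6, physical=[A,B,C,D,h,F,G], logical=[G,A,B,C,D,h,F]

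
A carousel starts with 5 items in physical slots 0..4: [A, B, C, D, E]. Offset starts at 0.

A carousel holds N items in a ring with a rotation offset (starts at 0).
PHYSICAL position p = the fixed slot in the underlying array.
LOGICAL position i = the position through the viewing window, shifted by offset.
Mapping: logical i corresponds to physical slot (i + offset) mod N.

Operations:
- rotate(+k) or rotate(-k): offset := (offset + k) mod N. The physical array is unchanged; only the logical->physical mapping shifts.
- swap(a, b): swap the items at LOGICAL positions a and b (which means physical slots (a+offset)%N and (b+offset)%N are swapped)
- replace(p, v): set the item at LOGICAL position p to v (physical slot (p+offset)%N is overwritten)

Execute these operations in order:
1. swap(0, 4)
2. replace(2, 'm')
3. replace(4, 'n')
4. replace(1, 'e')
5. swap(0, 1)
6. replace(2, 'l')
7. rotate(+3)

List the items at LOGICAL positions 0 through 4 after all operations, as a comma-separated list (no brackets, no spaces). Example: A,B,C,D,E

After op 1 (swap(0, 4)): offset=0, physical=[E,B,C,D,A], logical=[E,B,C,D,A]
After op 2 (replace(2, 'm')): offset=0, physical=[E,B,m,D,A], logical=[E,B,m,D,A]
After op 3 (replace(4, 'n')): offset=0, physical=[E,B,m,D,n], logical=[E,B,m,D,n]
After op 4 (replace(1, 'e')): offset=0, physical=[E,e,m,D,n], logical=[E,e,m,D,n]
After op 5 (swap(0, 1)): offset=0, physical=[e,E,m,D,n], logical=[e,E,m,D,n]
After op 6 (replace(2, 'l')): offset=0, physical=[e,E,l,D,n], logical=[e,E,l,D,n]
After op 7 (rotate(+3)): offset=3, physical=[e,E,l,D,n], logical=[D,n,e,E,l]

Answer: D,n,e,E,l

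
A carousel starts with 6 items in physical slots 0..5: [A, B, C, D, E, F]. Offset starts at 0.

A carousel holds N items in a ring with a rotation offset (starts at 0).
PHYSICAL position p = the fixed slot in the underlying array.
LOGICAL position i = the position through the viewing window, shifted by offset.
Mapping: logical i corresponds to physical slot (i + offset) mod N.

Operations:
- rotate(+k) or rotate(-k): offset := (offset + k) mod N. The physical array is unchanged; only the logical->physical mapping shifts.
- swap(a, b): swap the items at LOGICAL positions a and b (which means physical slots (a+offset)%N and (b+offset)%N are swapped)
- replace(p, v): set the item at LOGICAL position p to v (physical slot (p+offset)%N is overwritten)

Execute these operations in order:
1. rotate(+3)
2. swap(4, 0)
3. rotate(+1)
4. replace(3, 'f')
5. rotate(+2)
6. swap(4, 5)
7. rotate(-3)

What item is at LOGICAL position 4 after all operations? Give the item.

After op 1 (rotate(+3)): offset=3, physical=[A,B,C,D,E,F], logical=[D,E,F,A,B,C]
After op 2 (swap(4, 0)): offset=3, physical=[A,D,C,B,E,F], logical=[B,E,F,A,D,C]
After op 3 (rotate(+1)): offset=4, physical=[A,D,C,B,E,F], logical=[E,F,A,D,C,B]
After op 4 (replace(3, 'f')): offset=4, physical=[A,f,C,B,E,F], logical=[E,F,A,f,C,B]
After op 5 (rotate(+2)): offset=0, physical=[A,f,C,B,E,F], logical=[A,f,C,B,E,F]
After op 6 (swap(4, 5)): offset=0, physical=[A,f,C,B,F,E], logical=[A,f,C,B,F,E]
After op 7 (rotate(-3)): offset=3, physical=[A,f,C,B,F,E], logical=[B,F,E,A,f,C]

Answer: f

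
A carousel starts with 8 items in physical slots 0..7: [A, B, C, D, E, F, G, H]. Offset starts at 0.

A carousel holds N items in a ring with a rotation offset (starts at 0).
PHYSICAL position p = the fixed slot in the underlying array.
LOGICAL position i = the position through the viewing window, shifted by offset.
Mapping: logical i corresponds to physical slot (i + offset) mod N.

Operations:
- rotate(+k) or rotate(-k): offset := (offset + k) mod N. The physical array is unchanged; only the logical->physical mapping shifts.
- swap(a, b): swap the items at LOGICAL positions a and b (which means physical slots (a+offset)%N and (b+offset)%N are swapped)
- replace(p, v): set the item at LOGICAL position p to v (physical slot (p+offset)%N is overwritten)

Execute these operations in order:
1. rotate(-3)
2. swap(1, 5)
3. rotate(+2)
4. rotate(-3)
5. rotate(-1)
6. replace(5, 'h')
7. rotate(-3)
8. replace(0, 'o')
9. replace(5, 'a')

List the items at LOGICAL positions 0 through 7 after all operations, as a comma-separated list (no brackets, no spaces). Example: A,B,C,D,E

After op 1 (rotate(-3)): offset=5, physical=[A,B,C,D,E,F,G,H], logical=[F,G,H,A,B,C,D,E]
After op 2 (swap(1, 5)): offset=5, physical=[A,B,G,D,E,F,C,H], logical=[F,C,H,A,B,G,D,E]
After op 3 (rotate(+2)): offset=7, physical=[A,B,G,D,E,F,C,H], logical=[H,A,B,G,D,E,F,C]
After op 4 (rotate(-3)): offset=4, physical=[A,B,G,D,E,F,C,H], logical=[E,F,C,H,A,B,G,D]
After op 5 (rotate(-1)): offset=3, physical=[A,B,G,D,E,F,C,H], logical=[D,E,F,C,H,A,B,G]
After op 6 (replace(5, 'h')): offset=3, physical=[h,B,G,D,E,F,C,H], logical=[D,E,F,C,H,h,B,G]
After op 7 (rotate(-3)): offset=0, physical=[h,B,G,D,E,F,C,H], logical=[h,B,G,D,E,F,C,H]
After op 8 (replace(0, 'o')): offset=0, physical=[o,B,G,D,E,F,C,H], logical=[o,B,G,D,E,F,C,H]
After op 9 (replace(5, 'a')): offset=0, physical=[o,B,G,D,E,a,C,H], logical=[o,B,G,D,E,a,C,H]

Answer: o,B,G,D,E,a,C,H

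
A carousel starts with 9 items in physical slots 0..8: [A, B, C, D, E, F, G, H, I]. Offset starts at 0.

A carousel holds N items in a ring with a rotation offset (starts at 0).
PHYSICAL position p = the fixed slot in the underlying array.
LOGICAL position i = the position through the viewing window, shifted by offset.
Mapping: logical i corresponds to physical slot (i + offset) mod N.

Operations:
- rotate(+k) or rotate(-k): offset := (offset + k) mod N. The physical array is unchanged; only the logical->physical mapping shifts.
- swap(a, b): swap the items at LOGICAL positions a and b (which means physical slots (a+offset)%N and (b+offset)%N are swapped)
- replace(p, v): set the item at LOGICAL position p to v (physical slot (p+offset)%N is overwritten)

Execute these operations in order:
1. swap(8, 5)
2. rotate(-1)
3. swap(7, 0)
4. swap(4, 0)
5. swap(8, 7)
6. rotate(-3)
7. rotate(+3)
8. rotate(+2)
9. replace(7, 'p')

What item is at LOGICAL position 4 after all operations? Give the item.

After op 1 (swap(8, 5)): offset=0, physical=[A,B,C,D,E,I,G,H,F], logical=[A,B,C,D,E,I,G,H,F]
After op 2 (rotate(-1)): offset=8, physical=[A,B,C,D,E,I,G,H,F], logical=[F,A,B,C,D,E,I,G,H]
After op 3 (swap(7, 0)): offset=8, physical=[A,B,C,D,E,I,F,H,G], logical=[G,A,B,C,D,E,I,F,H]
After op 4 (swap(4, 0)): offset=8, physical=[A,B,C,G,E,I,F,H,D], logical=[D,A,B,C,G,E,I,F,H]
After op 5 (swap(8, 7)): offset=8, physical=[A,B,C,G,E,I,H,F,D], logical=[D,A,B,C,G,E,I,H,F]
After op 6 (rotate(-3)): offset=5, physical=[A,B,C,G,E,I,H,F,D], logical=[I,H,F,D,A,B,C,G,E]
After op 7 (rotate(+3)): offset=8, physical=[A,B,C,G,E,I,H,F,D], logical=[D,A,B,C,G,E,I,H,F]
After op 8 (rotate(+2)): offset=1, physical=[A,B,C,G,E,I,H,F,D], logical=[B,C,G,E,I,H,F,D,A]
After op 9 (replace(7, 'p')): offset=1, physical=[A,B,C,G,E,I,H,F,p], logical=[B,C,G,E,I,H,F,p,A]

Answer: I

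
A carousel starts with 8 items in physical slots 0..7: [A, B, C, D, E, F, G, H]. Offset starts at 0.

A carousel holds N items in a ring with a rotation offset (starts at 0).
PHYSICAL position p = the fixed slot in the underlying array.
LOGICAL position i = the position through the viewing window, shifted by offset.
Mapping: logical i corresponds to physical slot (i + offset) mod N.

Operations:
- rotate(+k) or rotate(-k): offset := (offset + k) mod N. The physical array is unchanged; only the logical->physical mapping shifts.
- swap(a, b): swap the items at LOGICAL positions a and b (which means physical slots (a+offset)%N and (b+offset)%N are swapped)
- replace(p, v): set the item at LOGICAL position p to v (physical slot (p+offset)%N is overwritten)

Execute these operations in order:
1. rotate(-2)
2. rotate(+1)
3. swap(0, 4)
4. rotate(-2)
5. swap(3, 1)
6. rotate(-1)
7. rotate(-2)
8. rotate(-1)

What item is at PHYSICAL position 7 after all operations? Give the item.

After op 1 (rotate(-2)): offset=6, physical=[A,B,C,D,E,F,G,H], logical=[G,H,A,B,C,D,E,F]
After op 2 (rotate(+1)): offset=7, physical=[A,B,C,D,E,F,G,H], logical=[H,A,B,C,D,E,F,G]
After op 3 (swap(0, 4)): offset=7, physical=[A,B,C,H,E,F,G,D], logical=[D,A,B,C,H,E,F,G]
After op 4 (rotate(-2)): offset=5, physical=[A,B,C,H,E,F,G,D], logical=[F,G,D,A,B,C,H,E]
After op 5 (swap(3, 1)): offset=5, physical=[G,B,C,H,E,F,A,D], logical=[F,A,D,G,B,C,H,E]
After op 6 (rotate(-1)): offset=4, physical=[G,B,C,H,E,F,A,D], logical=[E,F,A,D,G,B,C,H]
After op 7 (rotate(-2)): offset=2, physical=[G,B,C,H,E,F,A,D], logical=[C,H,E,F,A,D,G,B]
After op 8 (rotate(-1)): offset=1, physical=[G,B,C,H,E,F,A,D], logical=[B,C,H,E,F,A,D,G]

Answer: D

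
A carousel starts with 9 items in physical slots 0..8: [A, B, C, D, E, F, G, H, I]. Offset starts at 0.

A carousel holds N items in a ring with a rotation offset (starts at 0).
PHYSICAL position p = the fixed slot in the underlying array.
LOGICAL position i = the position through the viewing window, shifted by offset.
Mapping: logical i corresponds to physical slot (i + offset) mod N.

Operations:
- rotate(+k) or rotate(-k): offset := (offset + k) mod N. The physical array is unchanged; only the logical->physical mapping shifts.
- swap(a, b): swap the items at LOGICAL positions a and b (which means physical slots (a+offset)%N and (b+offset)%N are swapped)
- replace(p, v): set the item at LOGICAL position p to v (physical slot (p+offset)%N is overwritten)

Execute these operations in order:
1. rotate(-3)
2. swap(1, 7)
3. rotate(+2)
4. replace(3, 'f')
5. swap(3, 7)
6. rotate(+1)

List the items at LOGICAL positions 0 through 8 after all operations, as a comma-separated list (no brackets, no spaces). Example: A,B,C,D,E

After op 1 (rotate(-3)): offset=6, physical=[A,B,C,D,E,F,G,H,I], logical=[G,H,I,A,B,C,D,E,F]
After op 2 (swap(1, 7)): offset=6, physical=[A,B,C,D,H,F,G,E,I], logical=[G,E,I,A,B,C,D,H,F]
After op 3 (rotate(+2)): offset=8, physical=[A,B,C,D,H,F,G,E,I], logical=[I,A,B,C,D,H,F,G,E]
After op 4 (replace(3, 'f')): offset=8, physical=[A,B,f,D,H,F,G,E,I], logical=[I,A,B,f,D,H,F,G,E]
After op 5 (swap(3, 7)): offset=8, physical=[A,B,G,D,H,F,f,E,I], logical=[I,A,B,G,D,H,F,f,E]
After op 6 (rotate(+1)): offset=0, physical=[A,B,G,D,H,F,f,E,I], logical=[A,B,G,D,H,F,f,E,I]

Answer: A,B,G,D,H,F,f,E,I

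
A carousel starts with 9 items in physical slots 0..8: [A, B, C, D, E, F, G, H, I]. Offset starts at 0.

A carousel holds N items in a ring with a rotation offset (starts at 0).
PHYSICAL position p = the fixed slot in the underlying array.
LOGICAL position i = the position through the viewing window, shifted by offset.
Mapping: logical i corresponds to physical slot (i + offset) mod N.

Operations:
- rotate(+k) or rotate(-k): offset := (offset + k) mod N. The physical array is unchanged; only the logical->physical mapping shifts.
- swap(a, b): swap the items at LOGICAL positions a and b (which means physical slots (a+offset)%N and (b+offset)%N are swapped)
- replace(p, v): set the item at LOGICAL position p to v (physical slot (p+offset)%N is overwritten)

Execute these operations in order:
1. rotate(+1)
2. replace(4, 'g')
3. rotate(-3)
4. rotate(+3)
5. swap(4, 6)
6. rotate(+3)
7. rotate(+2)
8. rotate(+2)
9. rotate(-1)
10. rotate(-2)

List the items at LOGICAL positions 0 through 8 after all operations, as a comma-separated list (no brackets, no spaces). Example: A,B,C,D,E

After op 1 (rotate(+1)): offset=1, physical=[A,B,C,D,E,F,G,H,I], logical=[B,C,D,E,F,G,H,I,A]
After op 2 (replace(4, 'g')): offset=1, physical=[A,B,C,D,E,g,G,H,I], logical=[B,C,D,E,g,G,H,I,A]
After op 3 (rotate(-3)): offset=7, physical=[A,B,C,D,E,g,G,H,I], logical=[H,I,A,B,C,D,E,g,G]
After op 4 (rotate(+3)): offset=1, physical=[A,B,C,D,E,g,G,H,I], logical=[B,C,D,E,g,G,H,I,A]
After op 5 (swap(4, 6)): offset=1, physical=[A,B,C,D,E,H,G,g,I], logical=[B,C,D,E,H,G,g,I,A]
After op 6 (rotate(+3)): offset=4, physical=[A,B,C,D,E,H,G,g,I], logical=[E,H,G,g,I,A,B,C,D]
After op 7 (rotate(+2)): offset=6, physical=[A,B,C,D,E,H,G,g,I], logical=[G,g,I,A,B,C,D,E,H]
After op 8 (rotate(+2)): offset=8, physical=[A,B,C,D,E,H,G,g,I], logical=[I,A,B,C,D,E,H,G,g]
After op 9 (rotate(-1)): offset=7, physical=[A,B,C,D,E,H,G,g,I], logical=[g,I,A,B,C,D,E,H,G]
After op 10 (rotate(-2)): offset=5, physical=[A,B,C,D,E,H,G,g,I], logical=[H,G,g,I,A,B,C,D,E]

Answer: H,G,g,I,A,B,C,D,E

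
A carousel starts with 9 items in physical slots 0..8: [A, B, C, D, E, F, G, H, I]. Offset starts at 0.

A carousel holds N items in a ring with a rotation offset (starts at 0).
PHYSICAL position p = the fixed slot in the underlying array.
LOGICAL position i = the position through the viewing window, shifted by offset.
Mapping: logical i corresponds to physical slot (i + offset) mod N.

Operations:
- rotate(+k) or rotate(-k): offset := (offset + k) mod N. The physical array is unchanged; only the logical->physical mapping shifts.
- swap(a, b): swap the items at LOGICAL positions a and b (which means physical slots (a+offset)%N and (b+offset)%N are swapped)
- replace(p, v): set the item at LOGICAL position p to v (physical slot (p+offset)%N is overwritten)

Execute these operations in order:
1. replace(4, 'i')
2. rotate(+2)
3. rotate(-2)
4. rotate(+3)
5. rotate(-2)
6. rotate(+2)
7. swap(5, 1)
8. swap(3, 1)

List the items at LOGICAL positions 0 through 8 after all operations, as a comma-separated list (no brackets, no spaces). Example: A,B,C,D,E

Answer: D,G,F,I,H,i,A,B,C

Derivation:
After op 1 (replace(4, 'i')): offset=0, physical=[A,B,C,D,i,F,G,H,I], logical=[A,B,C,D,i,F,G,H,I]
After op 2 (rotate(+2)): offset=2, physical=[A,B,C,D,i,F,G,H,I], logical=[C,D,i,F,G,H,I,A,B]
After op 3 (rotate(-2)): offset=0, physical=[A,B,C,D,i,F,G,H,I], logical=[A,B,C,D,i,F,G,H,I]
After op 4 (rotate(+3)): offset=3, physical=[A,B,C,D,i,F,G,H,I], logical=[D,i,F,G,H,I,A,B,C]
After op 5 (rotate(-2)): offset=1, physical=[A,B,C,D,i,F,G,H,I], logical=[B,C,D,i,F,G,H,I,A]
After op 6 (rotate(+2)): offset=3, physical=[A,B,C,D,i,F,G,H,I], logical=[D,i,F,G,H,I,A,B,C]
After op 7 (swap(5, 1)): offset=3, physical=[A,B,C,D,I,F,G,H,i], logical=[D,I,F,G,H,i,A,B,C]
After op 8 (swap(3, 1)): offset=3, physical=[A,B,C,D,G,F,I,H,i], logical=[D,G,F,I,H,i,A,B,C]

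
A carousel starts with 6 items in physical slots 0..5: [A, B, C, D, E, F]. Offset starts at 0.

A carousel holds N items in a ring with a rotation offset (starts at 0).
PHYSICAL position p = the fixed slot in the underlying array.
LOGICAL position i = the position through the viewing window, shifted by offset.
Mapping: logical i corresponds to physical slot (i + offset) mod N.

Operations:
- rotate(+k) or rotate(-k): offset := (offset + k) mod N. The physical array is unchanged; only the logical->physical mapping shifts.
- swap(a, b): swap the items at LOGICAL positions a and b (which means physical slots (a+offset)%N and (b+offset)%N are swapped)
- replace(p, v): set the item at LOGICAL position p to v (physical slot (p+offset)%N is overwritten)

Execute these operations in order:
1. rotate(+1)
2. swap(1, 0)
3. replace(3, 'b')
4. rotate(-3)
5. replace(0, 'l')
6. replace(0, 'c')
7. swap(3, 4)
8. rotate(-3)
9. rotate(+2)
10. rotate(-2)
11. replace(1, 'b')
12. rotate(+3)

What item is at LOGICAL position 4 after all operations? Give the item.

Answer: b

Derivation:
After op 1 (rotate(+1)): offset=1, physical=[A,B,C,D,E,F], logical=[B,C,D,E,F,A]
After op 2 (swap(1, 0)): offset=1, physical=[A,C,B,D,E,F], logical=[C,B,D,E,F,A]
After op 3 (replace(3, 'b')): offset=1, physical=[A,C,B,D,b,F], logical=[C,B,D,b,F,A]
After op 4 (rotate(-3)): offset=4, physical=[A,C,B,D,b,F], logical=[b,F,A,C,B,D]
After op 5 (replace(0, 'l')): offset=4, physical=[A,C,B,D,l,F], logical=[l,F,A,C,B,D]
After op 6 (replace(0, 'c')): offset=4, physical=[A,C,B,D,c,F], logical=[c,F,A,C,B,D]
After op 7 (swap(3, 4)): offset=4, physical=[A,B,C,D,c,F], logical=[c,F,A,B,C,D]
After op 8 (rotate(-3)): offset=1, physical=[A,B,C,D,c,F], logical=[B,C,D,c,F,A]
After op 9 (rotate(+2)): offset=3, physical=[A,B,C,D,c,F], logical=[D,c,F,A,B,C]
After op 10 (rotate(-2)): offset=1, physical=[A,B,C,D,c,F], logical=[B,C,D,c,F,A]
After op 11 (replace(1, 'b')): offset=1, physical=[A,B,b,D,c,F], logical=[B,b,D,c,F,A]
After op 12 (rotate(+3)): offset=4, physical=[A,B,b,D,c,F], logical=[c,F,A,B,b,D]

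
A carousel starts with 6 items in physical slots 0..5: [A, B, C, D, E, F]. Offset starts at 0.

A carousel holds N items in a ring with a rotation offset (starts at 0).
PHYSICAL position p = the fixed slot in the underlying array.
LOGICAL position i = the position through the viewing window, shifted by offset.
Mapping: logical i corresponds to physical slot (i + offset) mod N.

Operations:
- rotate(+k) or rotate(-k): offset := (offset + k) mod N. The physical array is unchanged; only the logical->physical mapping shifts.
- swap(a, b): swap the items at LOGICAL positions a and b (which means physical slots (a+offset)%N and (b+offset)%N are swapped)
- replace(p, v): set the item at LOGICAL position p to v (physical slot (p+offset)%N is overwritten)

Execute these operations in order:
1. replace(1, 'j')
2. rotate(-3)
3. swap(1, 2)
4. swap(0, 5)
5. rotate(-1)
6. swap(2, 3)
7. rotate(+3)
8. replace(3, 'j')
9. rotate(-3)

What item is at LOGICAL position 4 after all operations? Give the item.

After op 1 (replace(1, 'j')): offset=0, physical=[A,j,C,D,E,F], logical=[A,j,C,D,E,F]
After op 2 (rotate(-3)): offset=3, physical=[A,j,C,D,E,F], logical=[D,E,F,A,j,C]
After op 3 (swap(1, 2)): offset=3, physical=[A,j,C,D,F,E], logical=[D,F,E,A,j,C]
After op 4 (swap(0, 5)): offset=3, physical=[A,j,D,C,F,E], logical=[C,F,E,A,j,D]
After op 5 (rotate(-1)): offset=2, physical=[A,j,D,C,F,E], logical=[D,C,F,E,A,j]
After op 6 (swap(2, 3)): offset=2, physical=[A,j,D,C,E,F], logical=[D,C,E,F,A,j]
After op 7 (rotate(+3)): offset=5, physical=[A,j,D,C,E,F], logical=[F,A,j,D,C,E]
After op 8 (replace(3, 'j')): offset=5, physical=[A,j,j,C,E,F], logical=[F,A,j,j,C,E]
After op 9 (rotate(-3)): offset=2, physical=[A,j,j,C,E,F], logical=[j,C,E,F,A,j]

Answer: A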